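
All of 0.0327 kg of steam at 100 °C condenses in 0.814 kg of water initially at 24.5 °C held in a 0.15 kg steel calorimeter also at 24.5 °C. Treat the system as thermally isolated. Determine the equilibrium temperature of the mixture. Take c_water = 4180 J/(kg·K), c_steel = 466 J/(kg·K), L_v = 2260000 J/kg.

Heat gained plus heat lost sum to zero:
condense steam: −0.0327×2260000 = −73902; condensate cools 100→T: 0.0327×4180×(T − 100) = 136.69(T − 100); original water: 3402.5(T − 24.5); cup: 69.9(T − 24.5)
3609.1 T = 73902 + 13669 + 85074 = 172645
T ≈ 47.84 °C — below 100 °C, confirming all the steam condensed.

T_f ≈ 47.8 °C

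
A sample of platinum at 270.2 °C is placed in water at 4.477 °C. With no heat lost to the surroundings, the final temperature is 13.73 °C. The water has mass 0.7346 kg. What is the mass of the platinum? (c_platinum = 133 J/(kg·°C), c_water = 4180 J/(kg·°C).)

m ≈ 0.833 kg

|Q_platinum| = |Q_water|:
m×133×(270.2 − 13.73) = 0.7346×4180×(13.73 − 4.477)
34111 m = 28413  ⇒  m ≈ 0.833 kg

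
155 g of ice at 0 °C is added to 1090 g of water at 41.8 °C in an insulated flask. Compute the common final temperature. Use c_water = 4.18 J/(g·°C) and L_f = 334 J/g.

T_f ≈ 26.6 °C

Energy balance with sensible and latent terms:
fusion: m_ice L_f = 155×334 = 51770; warm the meltwater: 647.9 T; water cools: 1090×4.18×(T − 41.8) = 4556.2(T − 41.8)
5204.1 T = 190449 − 51770 = 138679
T ≈ 26.65 °C. Since T > 0 °C, the all-ice-melts assumption holds.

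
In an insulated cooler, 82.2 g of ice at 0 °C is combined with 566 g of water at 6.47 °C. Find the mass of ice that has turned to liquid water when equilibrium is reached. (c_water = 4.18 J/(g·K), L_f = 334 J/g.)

Cooling the water to 0 °C releases 566×4.18×6.47 = 15307 J.
Melting all 82.2 g of ice would need 82.2×334 = 27455 J.
That's not enough to melt it all — equilibrium is at 0 °C with ice remaining.
m_melted×334 = 15307  ⇒  m_melted ≈ 45.83 g.

m_melted ≈ 45.8 g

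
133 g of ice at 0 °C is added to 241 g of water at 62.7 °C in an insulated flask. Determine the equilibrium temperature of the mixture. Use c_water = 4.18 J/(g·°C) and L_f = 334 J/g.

Taking heat into each body as positive, Σ m c ΔT = 0:
latent heat to melt: 133×334 = 44422; warm the meltwater: 555.94 T; water: 1007.4(T − 62.7)
1563.3 T = 63163 − 44422 = 18741
T ≈ 11.99 °C. Since T > 0 °C, the all-ice-melts assumption holds.

T_f ≈ 12.0 °C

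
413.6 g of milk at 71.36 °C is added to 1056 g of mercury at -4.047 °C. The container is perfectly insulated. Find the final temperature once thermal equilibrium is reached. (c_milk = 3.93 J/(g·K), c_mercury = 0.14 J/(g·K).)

Heat lost by the milk equals heat gained by the mercury:
413.6×3.93×(71.36 − T) = 1056×0.14×(T − (-4.047))
1625.4(71.36 − T) = 147.84(T − (-4.047))
1773.3 T = 115394  ⇒  T ≈ 65.07 °C

T_f ≈ 65.1 °C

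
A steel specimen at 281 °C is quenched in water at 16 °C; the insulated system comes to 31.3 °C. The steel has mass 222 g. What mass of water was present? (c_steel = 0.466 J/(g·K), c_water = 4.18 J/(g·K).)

m ≈ 404 g

Conservation of energy gives ΣQ = 0:
222·0.466·(31.3 − 281) + m·4.18·(31.3 − 16) = 0
63.95 m = 25832
m = 25832/63.95 ≈ 403.9 g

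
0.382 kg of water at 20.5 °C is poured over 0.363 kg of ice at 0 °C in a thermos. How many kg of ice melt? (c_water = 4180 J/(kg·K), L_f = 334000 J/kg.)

Water can give up m c ΔT = 0.382·4180·20.5 = 32734 J before reaching 0 °C.
Fully melting the ice requires m_ice L_f = 0.363·334000 = 121242 J.
32734 J < 121242 J, so only part of the ice melts and the system sits at 0 °C.
m_melted·334000 = 32734  ⇒  m_melted ≈ 0.098 kg.

m_melted ≈ 0.098 kg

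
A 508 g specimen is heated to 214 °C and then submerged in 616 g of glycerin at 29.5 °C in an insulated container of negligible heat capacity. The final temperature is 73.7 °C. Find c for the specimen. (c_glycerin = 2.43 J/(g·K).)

Setting the total heat transfer to zero:
508×c×(73.7 − 214) + 616×2.43×(73.7 − 29.5) = 0
-71272 c = -66162
c = -66162/-71272 ≈ 0.9283 J/(g·K)

c ≈ 0.928 J/(g·K)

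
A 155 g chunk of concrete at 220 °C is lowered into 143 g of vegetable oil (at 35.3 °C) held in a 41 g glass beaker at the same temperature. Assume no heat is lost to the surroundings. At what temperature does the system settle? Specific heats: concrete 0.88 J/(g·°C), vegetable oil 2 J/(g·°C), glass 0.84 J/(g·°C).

Heat gained plus heat lost sum to zero:
155*0.88*(T − 220) + 143*2*(T − 35.3) + 41*0.84*(T − 35.3) = 0
136.4(T − 220) + 286(T − 35.3) + 34.44(T − 35.3) = 0
(136.4 + 286 + 34.44) T = 136.4*220 + 286*35.3 + 34.44*35.3
T = 41320/456.84 ≈ 90.45 °C

T_f ≈ 90.4 °C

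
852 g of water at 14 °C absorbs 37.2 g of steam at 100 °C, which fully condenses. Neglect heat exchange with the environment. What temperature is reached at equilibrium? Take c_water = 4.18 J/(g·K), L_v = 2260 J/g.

T_f ≈ 40.2 °C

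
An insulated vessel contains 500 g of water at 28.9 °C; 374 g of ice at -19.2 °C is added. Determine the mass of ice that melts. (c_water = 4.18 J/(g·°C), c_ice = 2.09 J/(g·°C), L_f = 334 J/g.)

Heat available from the water dropping to 0 °C: 500·4.18·28.9 = 60401 J.
Of that, 374·2.09·19.2 = 15008 J goes to bring the ice to 0 °C, leaving 45393 J.
Melting all 374 g of ice would need 374·334 = 124916 J.
45393 J < 124916 J, so only part of the ice melts and the system sits at 0 °C.
m_melted·334 = 45393  ⇒  m_melted ≈ 135.9 g.

m_melted ≈ 136 g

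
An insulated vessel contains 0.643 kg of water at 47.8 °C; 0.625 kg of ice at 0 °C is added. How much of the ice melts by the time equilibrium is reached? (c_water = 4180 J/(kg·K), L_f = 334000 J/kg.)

Water can give up m c ΔT = 0.643×4180×47.8 = 128474 J before reaching 0 °C.
Melting all 0.625 kg of ice would need 0.625×334000 = 208750 J.
128474 J < 208750 J, so only part of the ice melts and the system sits at 0 °C.
m_melt = 128474 / L_f = 0.3847 kg.

m_melted ≈ 0.385 kg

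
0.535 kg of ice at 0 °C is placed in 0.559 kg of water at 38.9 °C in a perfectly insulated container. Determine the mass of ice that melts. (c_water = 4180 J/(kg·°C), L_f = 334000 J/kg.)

Cooling the water to 0 °C releases 0.559·4180·38.9 = 90895 J.
Fully melting the ice requires m_ice L_f = 0.535·334000 = 178690 J.
That's not enough to melt it all — equilibrium is at 0 °C with ice remaining.
Mass melted = 90895/334000 ≈ 0.2721 kg.

m_melted ≈ 0.272 kg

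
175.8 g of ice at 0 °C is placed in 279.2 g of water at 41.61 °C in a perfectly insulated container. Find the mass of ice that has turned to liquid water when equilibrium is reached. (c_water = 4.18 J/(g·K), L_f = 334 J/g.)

m_melted ≈ 145 g

Water can give up m c ΔT = 279.2×4.18×41.61 = 48561 J before reaching 0 °C.
Melting all 175.8 g of ice would need 175.8×334 = 58717 J.
48561 J < 58717 J, so only part of the ice melts and the system sits at 0 °C.
Mass melted = 48561/334 ≈ 145.4 g.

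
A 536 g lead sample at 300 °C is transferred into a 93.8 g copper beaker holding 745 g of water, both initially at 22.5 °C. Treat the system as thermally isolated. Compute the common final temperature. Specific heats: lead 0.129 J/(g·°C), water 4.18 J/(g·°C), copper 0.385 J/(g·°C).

T_f ≈ 28.5 °C

Conservation of energy gives ΣQ = 0:
536×0.129×(T − 300) + 745×4.18×(T − 22.5) + 93.8×0.385×(T − 22.5) = 0
69.14(T − 300) + 3114.1(T − 22.5) + 36.11(T − 22.5) = 0
3219.4 T = 91623
T = 91623/3219.4 ≈ 28.46 °C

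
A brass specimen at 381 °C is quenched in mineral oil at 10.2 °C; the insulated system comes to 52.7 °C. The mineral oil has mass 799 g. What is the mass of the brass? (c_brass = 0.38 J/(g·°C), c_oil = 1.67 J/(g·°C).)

m ≈ 455 g

Heat lost by the brass = heat gained by the oil:
m·0.38·(381 − 52.7) = 799·1.67·(52.7 − 10.2)
124.75 m = 56709  ⇒  m ≈ 454.6 g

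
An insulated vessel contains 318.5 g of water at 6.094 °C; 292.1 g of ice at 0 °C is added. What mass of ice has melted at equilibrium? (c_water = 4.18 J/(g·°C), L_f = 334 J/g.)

m_melted ≈ 24.3 g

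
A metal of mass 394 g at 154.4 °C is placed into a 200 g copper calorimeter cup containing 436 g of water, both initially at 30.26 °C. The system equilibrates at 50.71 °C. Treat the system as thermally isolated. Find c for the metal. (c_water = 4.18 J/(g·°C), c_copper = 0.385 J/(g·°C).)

Energy conservation, ΣQ = 0:
394×c×(50.71 − 154.4) + 436×4.18×(50.71 − 30.26) + 200×0.385×(50.71 − 30.26) = 0
-40854 c = -38844
c = -38844/-40854 ≈ 0.9508 J/(g·°C)

c ≈ 0.951 J/(g·°C)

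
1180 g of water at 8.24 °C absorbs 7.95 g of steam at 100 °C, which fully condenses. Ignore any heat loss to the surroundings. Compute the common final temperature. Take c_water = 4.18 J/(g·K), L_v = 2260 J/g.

T_f ≈ 12.5 °C

Sum of m c ΔT and latent-heat terms is zero:
condense steam: −7.95×2260 = −17967; condensate cools 100→T: 7.95×4.18×(T − 100) = 33.23(T − 100); water warms: 1180×4.18×(T − 8.24) = 4932.4(T − 8.24)
4965.6 T = 17967 + 3323.1 + 40643 = 61933
T ≈ 12.47 °C (< 100 °C, so full condensation is consistent).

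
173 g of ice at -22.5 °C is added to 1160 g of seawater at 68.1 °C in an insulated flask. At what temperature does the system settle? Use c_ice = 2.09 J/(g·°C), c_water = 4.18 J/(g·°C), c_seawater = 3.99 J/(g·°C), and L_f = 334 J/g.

Energy balance with sensible and latent terms:
warm ice to 0 °C: 173·2.09·(0 − (-22.5)) = 8135.3
  melt ice: 173·334 = 57782
  meltwater 0→T: 173·4.18·T = 723.14 T
  seawater: 4628.4(T − 68.1)
5351.5 T = 315194 − 65917 = 249277
T ≈ 46.58 °C. Since T > 0 °C, the all-ice-melts assumption holds.

T_f ≈ 46.6 °C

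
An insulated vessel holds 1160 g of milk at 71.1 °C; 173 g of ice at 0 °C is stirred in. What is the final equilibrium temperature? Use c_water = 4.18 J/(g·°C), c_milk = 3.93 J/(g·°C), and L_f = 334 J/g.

Let T be the final temperature. ΣQ_i = 0:
melt ice: 173·334 = 57782; meltwater 0→T: 173·4.18·T = 723.14 T; milk cools: 1160·3.93·(T − 71.1) = 4558.8(T − 71.1)
5281.9 T = 324131 − 57782 = 266349
T ≈ 50.43 °C — above 0 °C, consistent with complete melting.

T_f ≈ 50.4 °C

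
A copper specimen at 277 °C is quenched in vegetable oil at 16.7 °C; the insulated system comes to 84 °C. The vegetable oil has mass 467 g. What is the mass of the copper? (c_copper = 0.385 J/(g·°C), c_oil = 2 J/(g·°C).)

m ≈ 846 g

Conservation of energy gives ΣQ = 0:
m×0.385×(84 − 277) + 467×2×(84 − 16.7) = 0
-74.31 m = -62858
m = -62858/-74.31 ≈ 845.9 g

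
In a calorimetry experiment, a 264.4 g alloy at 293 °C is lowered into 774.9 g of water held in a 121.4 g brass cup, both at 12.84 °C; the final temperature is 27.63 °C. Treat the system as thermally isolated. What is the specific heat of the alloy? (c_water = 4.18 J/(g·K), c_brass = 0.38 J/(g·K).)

c ≈ 0.692 J/(g·K)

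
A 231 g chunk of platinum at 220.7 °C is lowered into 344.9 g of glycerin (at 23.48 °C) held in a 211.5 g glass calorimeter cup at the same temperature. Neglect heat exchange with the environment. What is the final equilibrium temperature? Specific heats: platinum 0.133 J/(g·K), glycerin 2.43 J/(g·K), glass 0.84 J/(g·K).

T_f ≈ 29.3 °C

T_f = Σ m_i c_i T_i / Σ m_i c_i:
T_f = (30.72·220.7 + 838.11·23.48 + 177.66·23.48) / (30.72 + 838.11 + 177.66)
    = 30631 / 1046.5 ≈ 29.27 °C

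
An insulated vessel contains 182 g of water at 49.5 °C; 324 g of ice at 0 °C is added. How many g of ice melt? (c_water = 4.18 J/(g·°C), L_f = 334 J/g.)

Cooling the water to 0 °C releases 182×4.18×49.5 = 37658 J.
To melt every bit of ice: 324×334 = 108216 J.
37658 J < 108216 J, so only part of the ice melts and the system sits at 0 °C.
m_melt = 37658 / L_f = 112.7 g.

m_melted ≈ 113 g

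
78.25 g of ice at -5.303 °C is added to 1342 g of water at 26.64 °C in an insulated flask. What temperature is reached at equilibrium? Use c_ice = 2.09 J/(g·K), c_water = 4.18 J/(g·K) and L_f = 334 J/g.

T_f ≈ 20.6 °C

Let T be the final temperature. ΣQ_i = 0:
warm ice to 0 °C: 78.25·2.09·(0 − (-5.303)) = 867.27; latent heat to melt: 78.25·334 = 26136; meltwater 0→T: 78.25·4.18·T = 327.08 T; water: 5609.6(T − 26.64)
5936.6 T = 149439 − 27003 = 122436
T ≈ 20.62 °C. Since T > 0 °C, the all-ice-melts assumption holds.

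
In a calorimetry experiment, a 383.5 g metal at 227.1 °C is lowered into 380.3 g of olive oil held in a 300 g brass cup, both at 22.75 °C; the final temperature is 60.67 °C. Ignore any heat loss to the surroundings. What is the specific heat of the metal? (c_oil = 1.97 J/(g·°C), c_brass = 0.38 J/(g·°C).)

Setting the total heat transfer to zero:
383.5·c·(60.67 − 227.1) + 380.3·1.97·(60.67 − 22.75) + 300·0.38·(60.67 − 22.75) = 0
-63826 c = -32732
c = -32732/-63826 ≈ 0.5128 J/(g·°C)

c ≈ 0.513 J/(g·°C)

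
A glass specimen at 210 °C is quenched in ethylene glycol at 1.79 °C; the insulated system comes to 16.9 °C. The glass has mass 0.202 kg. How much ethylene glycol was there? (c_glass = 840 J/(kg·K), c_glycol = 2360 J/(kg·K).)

m ≈ 0.919 kg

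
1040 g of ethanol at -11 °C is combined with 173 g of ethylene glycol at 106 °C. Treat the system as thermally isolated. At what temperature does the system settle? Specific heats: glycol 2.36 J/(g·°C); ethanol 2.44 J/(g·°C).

Net heat exchanged in the isolated system is zero:
173*2.36*(T − 106) + 1040*2.44*(T − (-11)) = 0
408.28(T − 106) + 2537.6(T − (-11)) = 0
(408.28 + 2537.6) T = 408.28*106 + 2537.6*(-11)
T ≈ 5.22 °C

T_f ≈ 5.2 °C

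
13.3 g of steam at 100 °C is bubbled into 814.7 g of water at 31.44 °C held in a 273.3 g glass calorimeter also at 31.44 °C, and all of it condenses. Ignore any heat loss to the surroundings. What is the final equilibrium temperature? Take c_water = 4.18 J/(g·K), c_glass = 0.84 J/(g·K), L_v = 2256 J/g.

Energy balance with sensible and latent terms:
steam→water at 100 °C releases m L_v = 13.3·2256 = 30005; condensate cools 100→T: 13.3·4.18·(T − 100) = 55.59(T − 100); original water: 3405.4(T − 31.44); cup: 229.57(T − 31.44)
3690.6 T = 30005 + 5559.4 + 114285 = 149849
T ≈ 40.60 °C, under the boiling point, so the assumption holds.

T_f ≈ 40.6 °C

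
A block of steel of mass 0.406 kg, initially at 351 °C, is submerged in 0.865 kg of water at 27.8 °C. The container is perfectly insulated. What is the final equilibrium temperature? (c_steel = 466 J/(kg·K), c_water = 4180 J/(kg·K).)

T_f ≈ 43.9 °C

|Q_steel| = |Q_water|:
0.406*466*(351 − T) = 0.865*4180*(T − 27.8)
189.2(351 − T) = 3615.7(T − 27.8)
3804.9 T = 166924  ⇒  T ≈ 43.87 °C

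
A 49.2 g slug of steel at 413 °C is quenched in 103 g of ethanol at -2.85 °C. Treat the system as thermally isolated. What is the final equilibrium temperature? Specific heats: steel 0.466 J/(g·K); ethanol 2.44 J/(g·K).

T_f ≈ 31.9 °C

Heat lost by the steel equals heat gained by the ethanol:
49.2×0.466×(413 − T) = 103×2.44×(T − (-2.85))
22.93(413 − T) = 251.32(T − (-2.85))
274.25 T = 8752.7  ⇒  T ≈ 31.92 °C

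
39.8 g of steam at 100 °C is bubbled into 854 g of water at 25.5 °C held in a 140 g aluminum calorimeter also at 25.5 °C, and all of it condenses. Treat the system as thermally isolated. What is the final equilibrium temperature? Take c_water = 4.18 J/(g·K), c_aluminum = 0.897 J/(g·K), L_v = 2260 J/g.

Conservation of energy gives ΣQ = 0:
steam→water at 100 °C releases m L_v = 39.8·2260 = 89948; condensed water 100 °C→T: 166.36(T − 100); original water: 3569.7(T − 25.5); cup: 125.58(T − 25.5)
3861.7 T = 89948 + 16636 + 94230 = 200815
T ≈ 52.00 °C, under the boiling point, so the assumption holds.

T_f ≈ 52.0 °C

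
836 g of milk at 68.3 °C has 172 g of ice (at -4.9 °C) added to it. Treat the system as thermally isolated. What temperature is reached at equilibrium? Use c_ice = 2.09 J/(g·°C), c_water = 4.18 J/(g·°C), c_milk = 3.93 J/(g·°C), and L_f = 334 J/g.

Setting the total heat transfer to zero:
ice -4.9→0 °C: 172×2.09×4.9 = 1761.5
  latent heat to melt: 172×334 = 57448
  meltwater 0→T: 172×4.18×T = 718.96 T
  milk: 3285.5(T − 68.3)
4004.4 T = 224398 − 59209 = 165189
T ≈ 41.25 °C (positive, so assuming full melt was valid).

T_f ≈ 41.3 °C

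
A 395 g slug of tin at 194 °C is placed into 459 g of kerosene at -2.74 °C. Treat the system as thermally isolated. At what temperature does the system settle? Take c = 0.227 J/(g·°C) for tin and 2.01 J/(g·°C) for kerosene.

T_f ≈ 14.7 °C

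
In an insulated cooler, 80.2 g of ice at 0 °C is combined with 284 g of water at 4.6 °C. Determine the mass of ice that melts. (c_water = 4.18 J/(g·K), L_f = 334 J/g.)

m_melted ≈ 16.3 g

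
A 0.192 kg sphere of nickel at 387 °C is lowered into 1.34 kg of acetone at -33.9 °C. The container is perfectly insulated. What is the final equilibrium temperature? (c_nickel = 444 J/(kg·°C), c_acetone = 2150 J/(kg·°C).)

Set heat shed by the hot body equal to heat absorbed by the cold body:
0.192*444*(387 − T) = 1.34*2150*(T − (-33.9))
85.25(387 − T) = 2881(T − (-33.9))
2966.2 T = -64675  ⇒  T ≈ -21.80 °C

T_f ≈ -21.8 °C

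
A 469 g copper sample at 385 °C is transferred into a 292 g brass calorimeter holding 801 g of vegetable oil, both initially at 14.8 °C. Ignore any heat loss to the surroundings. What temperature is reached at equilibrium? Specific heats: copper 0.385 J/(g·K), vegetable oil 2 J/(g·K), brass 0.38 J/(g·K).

T_f ≈ 50.1 °C

Setting the total heat transfer to zero:
469×0.385×(T − 385) + 801×2×(T − 14.8) + 292×0.38×(T − 14.8) = 0
1893.5 T = 94869
T = 94869 / 1893.5 = 50.1 °C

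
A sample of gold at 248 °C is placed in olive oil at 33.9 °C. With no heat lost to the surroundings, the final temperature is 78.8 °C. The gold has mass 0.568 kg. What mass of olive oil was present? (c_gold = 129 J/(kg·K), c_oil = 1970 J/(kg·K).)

m ≈ 0.14 kg

Heat lost by the gold = heat gained by the oil:
0.568·129·(248 − 78.8) = m·1970·(78.8 − 33.9)
88453 m = 12398  ⇒  m ≈ 0.1402 kg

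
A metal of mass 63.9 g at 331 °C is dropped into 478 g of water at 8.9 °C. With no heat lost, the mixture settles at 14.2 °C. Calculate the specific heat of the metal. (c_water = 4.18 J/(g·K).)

c ≈ 0.523 J/(g·K)

m_s c (T_s − T_f) = m_water c_water (T_f − T_0):
63.9·c·(331 − 14.2) = 478·4.18·(14.2 − 8.9)
20244 c = 10590  ⇒  c ≈ 0.5231 J/(g·K)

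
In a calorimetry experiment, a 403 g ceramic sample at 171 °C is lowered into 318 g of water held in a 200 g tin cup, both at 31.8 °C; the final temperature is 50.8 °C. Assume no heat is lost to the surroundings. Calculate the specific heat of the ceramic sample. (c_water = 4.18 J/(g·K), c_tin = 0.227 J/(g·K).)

c ≈ 0.539 J/(g·K)

Let T be the final temperature. ΣQ_i = 0:
403·c·(50.8 − 171) + 318·4.18·(50.8 − 31.8) + 200·0.227·(50.8 − 31.8) = 0
-48441 c = -26118
c = -26118/-48441 ≈ 0.5392 J/(g·K)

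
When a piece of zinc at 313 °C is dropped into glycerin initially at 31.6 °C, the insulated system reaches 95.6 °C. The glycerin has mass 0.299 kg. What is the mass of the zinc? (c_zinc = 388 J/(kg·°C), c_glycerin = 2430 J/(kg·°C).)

m ≈ 0.551 kg

|Q_zinc| = |Q_glycerin|:
m·388·(313 − 95.6) = 0.299·2430·(95.6 − 31.6)
84351 m = 46500  ⇒  m ≈ 0.5513 kg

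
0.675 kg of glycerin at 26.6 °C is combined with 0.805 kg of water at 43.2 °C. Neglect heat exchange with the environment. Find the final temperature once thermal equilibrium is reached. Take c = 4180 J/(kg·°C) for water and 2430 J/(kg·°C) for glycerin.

With ΣQ=0 the equilibrium temperature is the m·c-weighted mean:
T_f = (3364.9×43.2 + 1640.2×26.6) / (3364.9 + 1640.2)
    = 188994 / 5005.1 ≈ 37.76 °C

T_f ≈ 37.8 °C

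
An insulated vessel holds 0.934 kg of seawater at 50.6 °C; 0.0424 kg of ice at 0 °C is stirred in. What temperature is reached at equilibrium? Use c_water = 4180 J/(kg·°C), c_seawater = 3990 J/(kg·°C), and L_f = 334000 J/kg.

T_f ≈ 44.7 °C

Taking heat into each body as positive, Σ m c ΔT = 0:
latent heat to melt: 0.0424×334000 = 14162; warm the meltwater: 177.23 T; seawater cools: 0.934×3990×(T − 50.6) = 3726.7(T − 50.6)
3903.9 T = 188569 − 14162 = 174407
T ≈ 44.68 °C. Since T > 0 °C, the all-ice-melts assumption holds.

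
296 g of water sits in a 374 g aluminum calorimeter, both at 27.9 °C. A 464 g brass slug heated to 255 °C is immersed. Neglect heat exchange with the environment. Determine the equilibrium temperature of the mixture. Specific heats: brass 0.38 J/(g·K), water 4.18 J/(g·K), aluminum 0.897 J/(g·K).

T_f ≈ 50.8 °C

Let T be the final temperature. ΣQ_i = 0:
464·0.38·(T − 255) + 296·4.18·(T − 27.9) + 374·0.897·(T − 27.9) = 0
176.32(T − 255) + 1237.3(T − 27.9) + 335.48(T − 27.9) = 0
1749.1 T = 88842
T = 88842 / 1749.1 = 50.8 °C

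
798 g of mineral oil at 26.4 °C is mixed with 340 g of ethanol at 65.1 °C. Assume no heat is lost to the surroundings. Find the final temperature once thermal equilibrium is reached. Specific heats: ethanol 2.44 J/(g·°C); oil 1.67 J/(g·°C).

T_f ≈ 41.2 °C

With ΣQ=0 the equilibrium temperature is the m·c-weighted mean:
T_f = (829.6×65.1 + 1332.7×26.4) / (829.6 + 1332.7)
    = 89189 / 2162.3 ≈ 41.25 °C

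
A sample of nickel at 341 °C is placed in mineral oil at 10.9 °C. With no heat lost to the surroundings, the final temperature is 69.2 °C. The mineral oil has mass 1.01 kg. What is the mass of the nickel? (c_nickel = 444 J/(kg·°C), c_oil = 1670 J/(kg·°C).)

m ≈ 0.815 kg

|Q_nickel| = |Q_oil|:
m·444·(341 − 69.2) = 1.01·1670·(69.2 − 10.9)
120679 m = 98335  ⇒  m ≈ 0.8148 kg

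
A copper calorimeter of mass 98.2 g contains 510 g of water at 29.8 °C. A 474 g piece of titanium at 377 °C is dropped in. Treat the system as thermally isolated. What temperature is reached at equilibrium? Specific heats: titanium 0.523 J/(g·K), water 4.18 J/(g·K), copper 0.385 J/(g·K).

T_f ≈ 65.4 °C

Heat gained plus heat lost sum to zero:
474×0.523×(T − 377) + 510×4.18×(T − 29.8) + 98.2×0.385×(T − 29.8) = 0
(247.9 + 2131.8 + 37.81) T = 247.9×377 + 2131.8×29.8 + 37.81×29.8
T = 158113/2417.5 ≈ 65.40 °C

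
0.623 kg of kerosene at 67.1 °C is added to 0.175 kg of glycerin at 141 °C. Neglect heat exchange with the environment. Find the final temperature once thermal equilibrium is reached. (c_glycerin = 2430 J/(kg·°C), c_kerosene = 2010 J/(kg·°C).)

T_f ≈ 85.8 °C

Net heat exchanged in the isolated system is zero:
0.175·2430·(T − 141) + 0.623·2010·(T − 67.1) = 0
425.25(T − 141) + 1252.2(T − 67.1) = 0
(425.25 + 1252.2) T = 425.25·141 + 1252.2·67.1
T = 143985 / 1677.5 = 85.8 °C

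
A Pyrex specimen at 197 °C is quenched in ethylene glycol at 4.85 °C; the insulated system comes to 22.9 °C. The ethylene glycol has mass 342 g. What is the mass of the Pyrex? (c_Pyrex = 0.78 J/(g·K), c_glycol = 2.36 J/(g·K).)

m ≈ 107 g

Energy conservation, ΣQ = 0:
m×0.78×(22.9 − 197) + 342×2.36×(22.9 − 4.85) = 0
-135.8 m = -14569
m = -14569/-135.8 ≈ 107.3 g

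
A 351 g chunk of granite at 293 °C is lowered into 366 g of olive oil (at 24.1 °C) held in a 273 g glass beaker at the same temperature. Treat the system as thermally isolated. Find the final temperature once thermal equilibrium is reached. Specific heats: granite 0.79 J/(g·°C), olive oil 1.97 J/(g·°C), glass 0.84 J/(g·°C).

T_f ≈ 84.8 °C

T_f = Σ m_i c_i T_i / Σ m_i c_i:
T_f = (277.29×293 + 721.02×24.1 + 229.32×24.1) / (277.29 + 721.02 + 229.32)
    = 104149 / 1227.6 ≈ 84.84 °C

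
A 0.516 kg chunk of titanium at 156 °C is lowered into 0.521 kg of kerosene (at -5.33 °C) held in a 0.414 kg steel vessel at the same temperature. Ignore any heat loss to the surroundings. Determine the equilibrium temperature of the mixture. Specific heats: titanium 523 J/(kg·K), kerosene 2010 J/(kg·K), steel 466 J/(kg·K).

T_f ≈ 23.5 °C

With ΣQ=0 the equilibrium temperature is the m·c-weighted mean:
T_f = (269.87·156 + 1047.2·(-5.33) + 192.92·(-5.33)) / (269.87 + 1047.2 + 192.92)
    = 35489 / 1510 ≈ 23.50 °C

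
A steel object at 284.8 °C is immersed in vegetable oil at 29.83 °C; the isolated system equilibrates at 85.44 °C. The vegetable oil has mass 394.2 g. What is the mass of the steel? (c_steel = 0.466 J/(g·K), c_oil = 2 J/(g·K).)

m ≈ 472 g

Heat lost by the steel = heat gained by the oil:
m×0.466×(284.8 − 85.44) = 394.2×2×(85.44 − 29.83)
92.9 m = 43843  ⇒  m ≈ 471.9 g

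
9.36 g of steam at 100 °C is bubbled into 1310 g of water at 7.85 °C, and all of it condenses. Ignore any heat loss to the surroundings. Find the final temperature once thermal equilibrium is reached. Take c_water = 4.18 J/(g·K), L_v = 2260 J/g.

Sum of m c ΔT and latent-heat terms is zero:
condense steam: −9.36·2260 = −21154; condensed water 100 °C→T: 39.12(T − 100); water warms: 1310·4.18·(T − 7.85) = 5475.8(T − 7.85)
5514.9 T = 21154 + 3912.5 + 42985 = 68051
T ≈ 12.34 °C (< 100 °C, so full condensation is consistent).

T_f ≈ 12.3 °C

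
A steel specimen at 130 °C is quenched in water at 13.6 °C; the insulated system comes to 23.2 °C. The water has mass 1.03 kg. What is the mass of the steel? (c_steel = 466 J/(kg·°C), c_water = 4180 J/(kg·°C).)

Energy conservation, ΣQ = 0:
m×466×(23.2 − 130) + 1.03×4180×(23.2 − 13.6) = 0
-49769 m = -41332
m = -41332/-49769 ≈ 0.8305 kg

m ≈ 0.83 kg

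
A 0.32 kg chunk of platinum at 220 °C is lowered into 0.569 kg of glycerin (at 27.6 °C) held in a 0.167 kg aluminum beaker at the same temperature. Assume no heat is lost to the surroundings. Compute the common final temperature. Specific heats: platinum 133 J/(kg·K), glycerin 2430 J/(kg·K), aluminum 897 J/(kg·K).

T_f ≈ 32.8 °C

Net heat exchanged in the isolated system is zero:
0.32×133×(T − 220) + 0.569×2430×(T − 27.6) + 0.167×897×(T − 27.6) = 0
42.56(T − 220) + 1382.7(T − 27.6) + 149.8(T − 27.6) = 0
(42.56 + 1382.7 + 149.8) T = 42.56×220 + 1382.7×27.6 + 149.8×27.6
T ≈ 32.80 °C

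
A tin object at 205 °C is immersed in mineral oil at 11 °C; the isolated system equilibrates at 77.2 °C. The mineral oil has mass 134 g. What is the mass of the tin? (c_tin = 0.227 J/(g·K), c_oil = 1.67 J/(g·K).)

Heat lost by the tin = heat gained by the oil:
m·0.227·(205 − 77.2) = 134·1.67·(77.2 − 11)
29.01 m = 14814  ⇒  m ≈ 510.6 g

m ≈ 511 g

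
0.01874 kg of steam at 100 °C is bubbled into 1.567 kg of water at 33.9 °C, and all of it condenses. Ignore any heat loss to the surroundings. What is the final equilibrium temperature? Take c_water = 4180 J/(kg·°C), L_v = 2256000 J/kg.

Energy conservation, ΣQ = 0:
latent heat released on condensation: 0.01874×2256000 = 42277; condensate cools 100→T: 0.01874×4180×(T − 100) = 78.33(T − 100); original water: 6550.1(T − 33.9)
6628.4 T = 42277 + 7833.3 + 222047 = 272158
T ≈ 41.06 °C, under the boiling point, so the assumption holds.

T_f ≈ 41.1 °C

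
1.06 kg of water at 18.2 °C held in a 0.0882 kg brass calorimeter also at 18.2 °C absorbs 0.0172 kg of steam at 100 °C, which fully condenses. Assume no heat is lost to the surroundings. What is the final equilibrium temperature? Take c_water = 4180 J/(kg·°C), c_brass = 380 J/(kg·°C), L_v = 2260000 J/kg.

T_f ≈ 28.1 °C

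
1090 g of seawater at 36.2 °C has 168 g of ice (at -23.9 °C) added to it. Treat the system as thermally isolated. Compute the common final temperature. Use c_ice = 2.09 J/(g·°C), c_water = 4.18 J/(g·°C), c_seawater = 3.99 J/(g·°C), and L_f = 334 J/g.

T_f ≈ 18.4 °C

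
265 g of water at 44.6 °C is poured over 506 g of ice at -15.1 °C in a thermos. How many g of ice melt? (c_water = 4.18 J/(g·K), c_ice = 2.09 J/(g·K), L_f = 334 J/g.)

m_melted ≈ 100 g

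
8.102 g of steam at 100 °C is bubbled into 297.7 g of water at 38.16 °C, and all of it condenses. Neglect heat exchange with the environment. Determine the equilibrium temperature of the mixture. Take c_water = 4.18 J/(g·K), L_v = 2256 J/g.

T_f ≈ 54.1 °C

Taking heat into each body as positive, Σ m c ΔT = 0:
steam→water at 100 °C releases m L_v = 8.102·2256 = 18278; condensate cools 100→T: 8.102·4.18·(T − 100) = 33.87(T − 100); water warms: 297.7·4.18·(T − 38.16) = 1244.4(T − 38.16)
1278.3 T = 18278 + 3386.6 + 47486 = 69151
T ≈ 54.10 °C, under the boiling point, so the assumption holds.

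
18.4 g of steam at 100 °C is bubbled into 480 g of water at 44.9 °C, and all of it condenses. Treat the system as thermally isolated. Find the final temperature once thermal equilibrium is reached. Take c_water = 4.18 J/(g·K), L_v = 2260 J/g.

T_f ≈ 66.9 °C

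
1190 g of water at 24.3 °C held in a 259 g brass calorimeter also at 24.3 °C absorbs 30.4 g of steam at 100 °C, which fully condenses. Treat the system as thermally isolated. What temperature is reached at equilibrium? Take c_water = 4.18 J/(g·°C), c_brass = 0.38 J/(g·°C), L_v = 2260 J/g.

T_f ≈ 39.4 °C

Energy balance with sensible and latent terms:
condense steam: −30.4×2260 = −68704; condensate cools 100→T: 30.4×4.18×(T − 100) = 127.07(T − 100); water warms: 1190×4.18×(T − 24.3) = 4974.2(T − 24.3); cup: 98.42(T − 24.3)
5199.7 T = 68704 + 12707 + 123265 = 204676
T ≈ 39.36 °C, under the boiling point, so the assumption holds.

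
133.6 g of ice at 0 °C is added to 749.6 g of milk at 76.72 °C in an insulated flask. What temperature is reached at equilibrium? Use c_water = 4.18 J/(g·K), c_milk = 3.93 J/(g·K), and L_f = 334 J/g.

Sum of m c ΔT and latent-heat terms is zero:
fusion: m_ice L_f = 133.6×334 = 44622
  warm the meltwater: 558.45 T
  milk cools: 749.6×3.93×(T − 76.72) = 2945.9(T − 76.72)
3504.4 T = 226012 − 44622 = 181389
T ≈ 51.76 °C (positive, so assuming full melt was valid).

T_f ≈ 51.8 °C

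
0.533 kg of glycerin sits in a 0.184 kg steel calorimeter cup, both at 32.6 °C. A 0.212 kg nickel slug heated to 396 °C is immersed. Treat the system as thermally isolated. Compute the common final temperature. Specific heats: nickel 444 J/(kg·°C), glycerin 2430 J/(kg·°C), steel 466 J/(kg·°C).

T_f ≈ 55.8 °C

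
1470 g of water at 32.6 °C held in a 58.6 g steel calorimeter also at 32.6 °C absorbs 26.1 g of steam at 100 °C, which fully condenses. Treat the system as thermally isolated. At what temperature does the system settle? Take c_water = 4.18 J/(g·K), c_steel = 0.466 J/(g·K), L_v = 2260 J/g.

T_f ≈ 43.2 °C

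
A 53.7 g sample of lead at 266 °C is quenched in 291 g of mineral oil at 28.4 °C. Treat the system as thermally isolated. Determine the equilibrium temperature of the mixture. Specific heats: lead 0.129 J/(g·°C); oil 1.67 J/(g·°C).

T_f ≈ 31.7 °C

Setting the total heat transfer to zero:
53.7·0.129·(T − 266) + 291·1.67·(T − 28.4) = 0
492.9 T = 15644
T ≈ 31.74 °C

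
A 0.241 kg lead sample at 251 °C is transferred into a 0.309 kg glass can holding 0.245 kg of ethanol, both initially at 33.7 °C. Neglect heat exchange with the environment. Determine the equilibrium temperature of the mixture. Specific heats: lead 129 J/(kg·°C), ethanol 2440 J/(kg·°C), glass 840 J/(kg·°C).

Heat gained plus heat lost sum to zero:
0.241×129×(T − 251) + 0.245×2440×(T − 33.7) + 0.309×840×(T − 33.7) = 0
31.09(T − 251) + 597.8(T − 33.7) + 259.56(T − 33.7) = 0
(31.09 + 597.8 + 259.56) T = 31.09×251 + 597.8×33.7 + 259.56×33.7
T = 36696 / 888.45 = 41.3 °C

T_f ≈ 41.3 °C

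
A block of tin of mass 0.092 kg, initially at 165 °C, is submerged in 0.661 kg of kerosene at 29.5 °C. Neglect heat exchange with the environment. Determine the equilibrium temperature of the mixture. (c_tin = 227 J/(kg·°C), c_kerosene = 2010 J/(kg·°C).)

Conservation of energy gives ΣQ = 0:
0.092*227*(T − 165) + 0.661*2010*(T − 29.5) = 0
20.88(T − 165) + 1328.6(T − 29.5) = 0
1349.5 T = 42640
T ≈ 31.60 °C

T_f ≈ 31.6 °C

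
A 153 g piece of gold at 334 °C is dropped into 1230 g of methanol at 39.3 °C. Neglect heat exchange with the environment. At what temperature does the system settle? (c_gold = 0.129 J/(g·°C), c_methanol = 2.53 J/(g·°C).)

T_f ≈ 41.2 °C

Let T be the final temperature. ΣQ_i = 0:
153·0.129·(T − 334) + 1230·2.53·(T − 39.3) = 0
19.74(T − 334) + 3111.9(T − 39.3) = 0
3131.6 T = 128890
T = 128890 / 3131.6 = 41.2 °C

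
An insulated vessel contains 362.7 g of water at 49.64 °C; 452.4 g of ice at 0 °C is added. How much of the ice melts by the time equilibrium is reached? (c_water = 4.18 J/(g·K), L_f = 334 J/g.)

Water can give up m c ΔT = 362.7·4.18·49.64 = 75259 J before reaching 0 °C.
To melt every bit of ice: 452.4·334 = 151102 J.
Since 75259 < 151102 J, not all the ice melts; equilibrium is at 0 °C.
Mass melted = 75259/334 ≈ 225.3 g.

m_melted ≈ 225 g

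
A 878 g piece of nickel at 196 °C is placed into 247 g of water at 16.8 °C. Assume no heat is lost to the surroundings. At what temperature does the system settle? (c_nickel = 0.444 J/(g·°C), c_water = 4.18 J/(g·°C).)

T_f ≈ 65.9 °C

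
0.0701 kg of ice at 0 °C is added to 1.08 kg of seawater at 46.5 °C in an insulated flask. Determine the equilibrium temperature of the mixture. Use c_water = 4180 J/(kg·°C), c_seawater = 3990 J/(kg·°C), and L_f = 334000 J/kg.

Conservation of energy gives ΣQ = 0:
melt ice: 0.0701·334000 = 23413; warm the meltwater: 293.02 T; seawater: 4309.2(T − 46.5)
4602.2 T = 200378 − 23413 = 176964
T ≈ 38.45 °C — above 0 °C, consistent with complete melting.

T_f ≈ 38.5 °C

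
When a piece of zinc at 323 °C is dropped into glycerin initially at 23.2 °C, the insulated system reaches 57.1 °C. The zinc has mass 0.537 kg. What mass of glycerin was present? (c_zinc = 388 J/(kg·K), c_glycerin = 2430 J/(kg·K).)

m ≈ 0.673 kg

Heat lost by the zinc = heat gained by the glycerin:
0.537·388·(323 − 57.1) = m·2430·(57.1 − 23.2)
82377 m = 55402  ⇒  m ≈ 0.6725 kg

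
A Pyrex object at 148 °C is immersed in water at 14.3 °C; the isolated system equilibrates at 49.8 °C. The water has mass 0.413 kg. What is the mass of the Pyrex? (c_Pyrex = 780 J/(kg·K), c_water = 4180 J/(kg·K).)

|Q_Pyrex| = |Q_water|:
m×780×(148 − 49.8) = 0.413×4180×(49.8 − 14.3)
76596 m = 61285  ⇒  m ≈ 0.8001 kg

m ≈ 0.8 kg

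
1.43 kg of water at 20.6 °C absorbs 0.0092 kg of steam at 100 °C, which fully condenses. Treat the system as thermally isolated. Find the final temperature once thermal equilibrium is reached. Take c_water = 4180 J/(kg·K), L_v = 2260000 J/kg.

T_f ≈ 24.6 °C

Energy balance with sensible and latent terms:
steam→water at 100 °C releases m L_v = 0.0092×2260000 = 20792; condensed water 100 °C→T: 38.46(T − 100); original water: 5977.4(T − 20.6)
6015.9 T = 20792 + 3845.6 + 123134 = 147772
T ≈ 24.56 °C — below 100 °C, confirming all the steam condensed.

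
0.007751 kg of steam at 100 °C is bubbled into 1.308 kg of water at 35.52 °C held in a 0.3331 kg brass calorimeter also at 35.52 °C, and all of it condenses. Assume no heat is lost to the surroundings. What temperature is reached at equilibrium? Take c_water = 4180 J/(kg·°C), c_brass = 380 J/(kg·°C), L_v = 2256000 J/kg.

Heat gained plus heat lost sum to zero:
condense steam: −0.007751×2256000 = −17486; condensed water 100 °C→T: 32.4(T − 100); original water: 5467.4(T − 35.52); cup: 126.58(T − 35.52)
5626.4 T = 17486 + 3239.9 + 198700 = 219426
T ≈ 39.00 °C — below 100 °C, confirming all the steam condensed.

T_f ≈ 39.0 °C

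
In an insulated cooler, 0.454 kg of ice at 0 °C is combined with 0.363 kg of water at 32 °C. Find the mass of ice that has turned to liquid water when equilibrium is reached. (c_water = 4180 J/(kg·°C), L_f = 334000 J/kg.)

m_melted ≈ 0.145 kg

Water can give up m c ΔT = 0.363×4180×32 = 48555 J before reaching 0 °C.
To melt every bit of ice: 0.454×334000 = 151636 J.
Since 48555 < 151636 J, not all the ice melts; equilibrium is at 0 °C.
m_melt = 48555 / L_f = 0.1454 kg.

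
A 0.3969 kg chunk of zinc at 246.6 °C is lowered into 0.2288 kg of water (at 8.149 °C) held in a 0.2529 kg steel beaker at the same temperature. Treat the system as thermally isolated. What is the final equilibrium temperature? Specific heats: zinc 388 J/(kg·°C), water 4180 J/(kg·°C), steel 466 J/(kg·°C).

Conservation of energy gives ΣQ = 0:
0.3969·388·(T − 246.6) + 0.2288·4180·(T − 8.149) + 0.2529·466·(T − 8.149) = 0
154(T − 246.6) + 956.38(T − 8.149) + 117.85(T − 8.149) = 0
1228.2 T = 46730
T = 46730/1228.2 ≈ 38.05 °C

T_f ≈ 38.0 °C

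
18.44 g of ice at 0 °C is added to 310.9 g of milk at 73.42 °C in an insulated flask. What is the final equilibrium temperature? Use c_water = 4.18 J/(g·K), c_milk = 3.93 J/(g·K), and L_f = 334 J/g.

T_f ≈ 64.3 °C

Conservation of energy gives ΣQ = 0:
melt ice: 18.44×334 = 6159; meltwater 0→T: 18.44×4.18×T = 77.08 T; milk: 1221.8(T − 73.42)
1298.9 T = 89707 − 6159 = 83548
T ≈ 64.32 °C. Since T > 0 °C, the all-ice-melts assumption holds.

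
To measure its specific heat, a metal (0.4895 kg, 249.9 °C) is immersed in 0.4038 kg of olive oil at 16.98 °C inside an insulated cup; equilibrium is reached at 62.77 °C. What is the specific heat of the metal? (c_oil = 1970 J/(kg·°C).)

Heat lost by the metal = heat gained by the oil:
0.4895·c·(249.9 − 62.77) = 0.4038·1970·(62.77 − 16.98)
91.6 c = 36425  ⇒  c ≈ 397.7 J/(kg·°C)

c ≈ 398 J/(kg·°C)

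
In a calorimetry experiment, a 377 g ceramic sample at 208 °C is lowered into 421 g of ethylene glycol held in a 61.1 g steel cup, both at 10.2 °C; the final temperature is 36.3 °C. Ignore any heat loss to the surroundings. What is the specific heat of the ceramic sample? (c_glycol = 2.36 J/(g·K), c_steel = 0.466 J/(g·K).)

c ≈ 0.412 J/(g·K)

Net heat exchanged in the isolated system is zero:
377·c·(36.3 − 208) + 421·2.36·(36.3 − 10.2) + 61.1·0.466·(36.3 − 10.2) = 0
-64731 c = -26675
c = -26675/-64731 ≈ 0.4121 J/(g·K)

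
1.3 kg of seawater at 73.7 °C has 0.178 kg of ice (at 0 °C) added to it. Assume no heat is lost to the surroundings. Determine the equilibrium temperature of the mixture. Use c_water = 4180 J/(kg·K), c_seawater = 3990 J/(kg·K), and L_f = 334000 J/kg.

T_f ≈ 54.4 °C

Energy balance with sensible and latent terms:
fusion: m_ice L_f = 0.178·334000 = 59452; warm the meltwater: 744.04 T; seawater cools: 1.3·3990·(T − 73.7) = 5187(T − 73.7)
5931 T = 382282 − 59452 = 322830
T ≈ 54.43 °C (positive, so assuming full melt was valid).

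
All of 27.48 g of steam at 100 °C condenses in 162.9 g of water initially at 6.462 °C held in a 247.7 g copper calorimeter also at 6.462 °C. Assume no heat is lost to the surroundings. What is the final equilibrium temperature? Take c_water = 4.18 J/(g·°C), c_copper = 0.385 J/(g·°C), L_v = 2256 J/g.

T_f ≈ 88.1 °C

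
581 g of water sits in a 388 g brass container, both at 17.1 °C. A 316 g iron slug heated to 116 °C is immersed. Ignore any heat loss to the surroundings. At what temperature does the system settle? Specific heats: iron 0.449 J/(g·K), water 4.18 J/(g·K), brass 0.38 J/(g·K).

T_f ≈ 22.3 °C

Net heat exchanged in the isolated system is zero:
316*0.449*(T − 116) + 581*4.18*(T − 17.1) + 388*0.38*(T − 17.1) = 0
141.88(T − 116) + 2428.6(T − 17.1) + 147.44(T − 17.1) = 0
2717.9 T = 60508
T = 60508/2717.9 ≈ 22.26 °C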